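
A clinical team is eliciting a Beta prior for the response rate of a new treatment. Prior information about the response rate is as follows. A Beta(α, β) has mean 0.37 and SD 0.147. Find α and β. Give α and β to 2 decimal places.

First σ² = 0.021609. Setting α = μn, β = (1−μ)n with n = α+β,
μ(1−μ)/(n+1) = 0.021609 ⇒ n+1 = 0.2331/0.021609 = 10.7872 ⇒ n = 9.7872.
Hence α = 0.37×9.7872 = 3.62, β = 0.63×9.7872 = 6.17.

α = 3.62, β = 6.17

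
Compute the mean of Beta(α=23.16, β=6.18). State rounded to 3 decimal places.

0.789

The Beta mean is α/(α+β) = 23.16/(23.16+6.18) = 0.789.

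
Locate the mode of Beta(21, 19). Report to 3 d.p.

0.526

With α,β > 1, mode = (α−1)/(α+β−2) = 20/38 = 0.526.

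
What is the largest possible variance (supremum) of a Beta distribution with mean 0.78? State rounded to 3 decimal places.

Var = μ(1−μ)/(α+β+1), which approaches μ(1−μ) as α+β → 0.
So the supremum is μ(1−μ) = 0.78×0.22 = 0.172.

0.172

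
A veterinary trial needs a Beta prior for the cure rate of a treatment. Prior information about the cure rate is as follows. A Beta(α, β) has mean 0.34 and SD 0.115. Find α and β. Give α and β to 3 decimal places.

σ² = 0.115² = 0.013225.
With s = α+β, Var = μ(1−μ)/(s+1), so s+1 = (0.34×0.66)/0.013225 = 16.9679 and s = 15.9679.
α = μs = 5.429, β = (1−μ)s = 10.539.

α = 5.429, β = 10.539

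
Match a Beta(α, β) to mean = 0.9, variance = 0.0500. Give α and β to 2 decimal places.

α = 0.72, β = 0.08

Let s = α+β. The Beta variance is μ(1−μ)/(s+1).
So s+1 = μ(1−μ)/σ² = (0.9×0.1)/0.0500 = 0.09/0.0500 = 1.8000, giving s = 0.8000.
Then α = μs = 0.9×0.8000 = 0.72 and β = (1−μ)s = 0.1×0.8000 = 0.08.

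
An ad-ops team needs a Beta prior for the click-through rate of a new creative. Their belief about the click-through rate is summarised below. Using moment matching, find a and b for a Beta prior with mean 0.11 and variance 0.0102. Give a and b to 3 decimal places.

Let s = a+b. The Beta variance is μ(1−μ)/(s+1).
So s+1 = μ(1−μ)/σ² = (0.11×0.89)/0.0102 = 0.0979/0.0102 = 9.5980, giving s = 8.5980.
Then a = μs = 0.11×8.5980 = 0.946 and b = (1−μ)s = 0.89×8.5980 = 7.652.

a = 0.946, b = 7.652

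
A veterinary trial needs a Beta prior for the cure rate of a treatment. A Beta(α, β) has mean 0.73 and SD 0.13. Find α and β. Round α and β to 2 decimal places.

σ² = 0.13² = 0.0169.
With s = α+β, Var = μ(1−μ)/(s+1), so s+1 = (0.73×0.27)/0.0169 = 11.6627 and s = 10.6627.
α = μs = 7.78, β = (1−μ)s = 2.88.

α = 7.78, β = 2.88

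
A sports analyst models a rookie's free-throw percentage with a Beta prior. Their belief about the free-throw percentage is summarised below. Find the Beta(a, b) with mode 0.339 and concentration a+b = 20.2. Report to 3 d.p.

a = 7.170, b = 13.030

For a,b>1 the mode is (a−1)/(a+b−2), so a = mode·(κ−2)+1 = 0.339×18.2+1 = 7.170.
And b = (1−mode)·(κ−2)+1 = 0.661×18.2+1 = 13.030.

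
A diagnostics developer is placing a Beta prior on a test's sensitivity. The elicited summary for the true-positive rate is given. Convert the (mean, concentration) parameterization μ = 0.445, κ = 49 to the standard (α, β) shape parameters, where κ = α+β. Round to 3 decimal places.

α = 21.805, β = 27.195

α = μκ = 0.445×49 = 21.805 and β = (1−μ)κ = 0.555×49 = 27.195.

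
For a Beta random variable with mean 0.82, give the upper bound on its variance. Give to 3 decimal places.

Var = μ(1−μ)/(α+β+1), which approaches μ(1−μ) as α+β → 0.
So the supremum is μ(1−μ) = 0.82×0.18 = 0.148.

0.148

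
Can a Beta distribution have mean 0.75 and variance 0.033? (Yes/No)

The Beta variance bound is σ² < μ(1−μ).
Here μ(1−μ) = 0.75×0.25 = 0.1875, and 0.033 < 0.1875.

Yes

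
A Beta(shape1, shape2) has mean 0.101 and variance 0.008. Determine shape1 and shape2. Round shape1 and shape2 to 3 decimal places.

Let s = shape1+shape2. The Beta variance is μ(1−μ)/(s+1).
So s+1 = μ(1−μ)/σ² = (0.101×0.899)/0.008 = 0.090799/0.008 = 11.3499, giving s = 10.3499.
Then shape1 = μs = 0.101×10.3499 = 1.045 and shape2 = (1−μ)s = 0.899×10.3499 = 9.305.

shape1 = 1.045, shape2 = 9.305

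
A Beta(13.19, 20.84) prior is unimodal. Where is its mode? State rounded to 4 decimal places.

The density x^(α−1)(1−x)^(β−1) is maximised at (α−1)/(α+β−2) = 12.19/32.03 = 0.3806.

0.3806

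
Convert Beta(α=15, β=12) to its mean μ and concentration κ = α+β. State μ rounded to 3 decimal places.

μ = 0.556, κ = 27

κ = α+β = 15+12 = 27; μ = α/κ = 15/27 = 0.556.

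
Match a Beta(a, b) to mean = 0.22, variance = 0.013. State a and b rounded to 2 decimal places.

a = 2.68, b = 9.52

Let s = a+b. The Beta variance is μ(1−μ)/(s+1).
So s+1 = μ(1−μ)/σ² = (0.22×0.78)/0.013 = 0.1716/0.013 = 13.2000, giving s = 12.2000.
Then a = μs = 0.22×12.2000 = 2.68 and b = (1−μ)s = 0.78×12.2000 = 9.52.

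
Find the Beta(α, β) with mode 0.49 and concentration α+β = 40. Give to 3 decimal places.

Mode = (α−1)/(κ−2) with κ = α+β, so α−1 = 0.49·38 = 18.620.
α = 19.620; β = κ − α = 20.380.

α = 19.620, β = 20.380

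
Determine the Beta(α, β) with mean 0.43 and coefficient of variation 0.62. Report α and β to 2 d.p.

α = 1.05, β = 1.40

Var = (CV·μ)² = (0.62×0.43)² = 0.071076.
α+β = μ(1−μ)/Var − 1 = 0.2451/0.071076 − 1 = 2.4484.
Thus α = 0.43·2.4484 = 1.05 and β = 0.57·2.4484 = 1.40.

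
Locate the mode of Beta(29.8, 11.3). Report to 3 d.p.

With α,β > 1, mode = (α−1)/(α+β−2) = 28.8/39.1 = 0.737.

0.737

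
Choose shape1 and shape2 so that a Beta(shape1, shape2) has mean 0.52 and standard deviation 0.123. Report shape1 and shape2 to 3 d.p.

σ² = 0.123² = 0.015129.
With s = shape1+shape2, Var = μ(1−μ)/(s+1), so s+1 = (0.52×0.48)/0.015129 = 16.4981 and s = 15.4981.
shape1 = μs = 8.059, shape2 = (1−μ)s = 7.439.

shape1 = 8.059, shape2 = 7.439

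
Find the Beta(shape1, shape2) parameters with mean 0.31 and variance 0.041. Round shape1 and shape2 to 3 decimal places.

shape1 = 1.307, shape2 = 2.910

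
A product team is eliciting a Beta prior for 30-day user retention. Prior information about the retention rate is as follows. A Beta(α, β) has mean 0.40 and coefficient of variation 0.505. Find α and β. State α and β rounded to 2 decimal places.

α = 1.95, β = 2.93

Var = (CV·μ)² = (0.505×0.40)² = 0.040804.
α+β = μ(1−μ)/Var − 1 = 0.2400/0.040804 − 1 = 4.8818.
Thus α = 0.40·4.8818 = 1.95 and β = 0.60·4.8818 = 2.93.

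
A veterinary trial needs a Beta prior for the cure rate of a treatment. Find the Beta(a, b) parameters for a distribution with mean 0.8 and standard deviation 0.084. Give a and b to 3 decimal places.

a = 17.341, b = 4.335

First σ² = 0.007056. Setting a = μn, b = (1−μ)n with n = a+b,
μ(1−μ)/(n+1) = 0.007056 ⇒ n+1 = 0.16/0.007056 = 22.6757 ⇒ n = 21.6757.
Hence a = 0.8×21.6757 = 17.341, b = 0.2×21.6757 = 4.335.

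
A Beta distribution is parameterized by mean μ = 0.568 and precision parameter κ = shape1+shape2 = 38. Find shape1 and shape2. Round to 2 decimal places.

shape1 = μκ = 0.568×38 = 21.58 and shape2 = (1−μ)κ = 0.432×38 = 16.42.

shape1 = 21.58, shape2 = 16.42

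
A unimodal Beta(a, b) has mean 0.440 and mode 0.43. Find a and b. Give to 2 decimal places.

Let s = a+b. Mean gives a = μs = 0.440s; mode gives (a−1)/(s−2) = 0.43.
Substituting: 0.440s − 1 = 0.43(s−2) = 0.43s − 0.86, so 0.010s = 0.14 and s = 14.0000.
Then a = 0.440×14.0000 = 6.16 and b = s−a = 7.84.

a = 6.16, b = 7.84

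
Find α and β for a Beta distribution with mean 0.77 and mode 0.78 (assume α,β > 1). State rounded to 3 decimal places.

α = 43.120, β = 12.880

Let s = α+β. Mean gives α = μs = 0.77s; mode gives (α−1)/(s−2) = 0.78.
Substituting: 0.77s − 1 = 0.78(s−2) = 0.78s − 1.56, so -0.01s = -0.56 and s = 56.0000.
Then α = 0.77×56.0000 = 43.120 and β = s−α = 12.880.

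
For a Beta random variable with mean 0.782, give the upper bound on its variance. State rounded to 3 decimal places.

0.170

Var = μ(1−μ)/(α+β+1), which approaches μ(1−μ) as α+β → 0.
So the supremum is μ(1−μ) = 0.782×0.218 = 0.170.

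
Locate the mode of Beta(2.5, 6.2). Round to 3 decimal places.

With α,β > 1, mode = (α−1)/(α+β−2) = 1.5/6.7 = 0.224.

0.224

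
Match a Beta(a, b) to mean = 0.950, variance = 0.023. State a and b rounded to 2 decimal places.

a = 1.01, b = 0.05

Write ν = a+b; then a = μν and Var = μ(1−μ)/(ν+1).
ν = μ(1−μ)/Var − 1 = 0.047500/0.023 − 1 = 1.0652.
a = 0.950·1.0652 = 1.01, b = 0.050·1.0652 = 0.05.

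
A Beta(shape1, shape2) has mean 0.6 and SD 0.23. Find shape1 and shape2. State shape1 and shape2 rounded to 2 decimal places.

σ² = 0.23² = 0.0529.
With s = shape1+shape2, Var = μ(1−μ)/(s+1), so s+1 = (0.6×0.4)/0.0529 = 4.5369 and s = 3.5369.
shape1 = μs = 2.12, shape2 = (1−μ)s = 1.41.

shape1 = 2.12, shape2 = 1.41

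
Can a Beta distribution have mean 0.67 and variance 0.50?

No

For any Beta, Var(X) < E[X]·(1−E[X]).
Here μ(1−μ) = 0.67×0.33 = 0.2211, and 0.50 ≥ 0.2211.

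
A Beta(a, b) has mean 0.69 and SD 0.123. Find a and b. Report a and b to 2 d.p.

Variance = 0.123² = 0.015129. The moment-matching identity a+b = μ(1−μ)/Var − 1 gives
a+b = 0.2139/0.015129 − 1 = 13.1384, so a = μ·13.1384 = 9.07 and b = (1−μ)·13.1384 = 4.07.

a = 9.07, b = 4.07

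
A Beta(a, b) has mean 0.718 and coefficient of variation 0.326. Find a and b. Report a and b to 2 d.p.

a = 1.94, b = 0.76

Var = (CV·μ)² = (0.326×0.718)² = 0.054788.
a+b = μ(1−μ)/Var − 1 = 0.202476/0.054788 − 1 = 2.6956.
Thus a = 0.718·2.6956 = 1.94 and b = 0.282·2.6956 = 0.76.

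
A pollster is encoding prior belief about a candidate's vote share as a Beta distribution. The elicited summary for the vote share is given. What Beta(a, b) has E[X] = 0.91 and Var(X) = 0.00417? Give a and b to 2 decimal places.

a = 16.96, b = 1.68

Write ν = a+b; then a = μν and Var = μ(1−μ)/(ν+1).
ν = μ(1−μ)/Var − 1 = 0.0819/0.00417 − 1 = 18.6403.
a = 0.91·18.6403 = 16.96, b = 0.09·18.6403 = 1.68.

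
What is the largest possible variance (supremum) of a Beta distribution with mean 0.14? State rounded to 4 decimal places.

For fixed mean μ the Beta variance is μ(1−μ)/(α+β+1), increasing as α+β decreases.
Its least upper bound (not attained) is μ(1−μ) = 0.14·0.86 = 0.1204.

0.1204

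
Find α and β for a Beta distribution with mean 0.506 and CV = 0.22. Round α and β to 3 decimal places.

α = 9.701, β = 9.471

σ = CV·μ = 0.22×0.506 = 0.11132, so σ² = 0.012392.
s+1 = μ(1−μ)/σ² = 0.249964/0.012392 = 20.1712, so s = α+β = 19.1712.
α = μs = 9.701, β = (1−μ)s = 9.471.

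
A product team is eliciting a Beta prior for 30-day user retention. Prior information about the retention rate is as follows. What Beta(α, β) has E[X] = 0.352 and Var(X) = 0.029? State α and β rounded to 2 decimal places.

α = 2.42, β = 4.45

Let s = α+β. The Beta variance is μ(1−μ)/(s+1).
So s+1 = μ(1−μ)/σ² = (0.352×0.648)/0.029 = 0.228096/0.029 = 7.8654, giving s = 6.8654.
Then α = μs = 0.352×6.8654 = 2.42 and β = (1−μ)s = 0.648×6.8654 = 4.45.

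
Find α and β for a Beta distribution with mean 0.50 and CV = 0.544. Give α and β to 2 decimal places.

σ = CV·μ = 0.544×0.50 = 0.27200, so σ² = 0.073984.
s+1 = μ(1−μ)/σ² = 0.2500/0.073984 = 3.3791, so s = α+β = 2.3791.
α = μs = 1.19, β = (1−μ)s = 1.19.

α = 1.19, β = 1.19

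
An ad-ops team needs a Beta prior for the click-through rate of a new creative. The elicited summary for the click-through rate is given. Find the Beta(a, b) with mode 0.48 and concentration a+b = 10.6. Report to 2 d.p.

a = 5.13, b = 5.47

Since the density peak of Beta(a,b) is at (a−1)/(a+b−2),
a = 1 + 0.48(10.6−2) = 5.13 and b = 10.6 − 5.13 = 5.47.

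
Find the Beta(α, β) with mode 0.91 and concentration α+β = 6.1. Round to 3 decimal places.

α = 4.731, β = 1.369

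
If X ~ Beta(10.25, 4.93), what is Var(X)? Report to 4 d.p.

0.0136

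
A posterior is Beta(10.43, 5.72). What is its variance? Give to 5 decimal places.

α+β = 16.15 and αβ = 59.6596, so Var = αβ/[(α+β)²(α+β+1)] = 59.6596/4473.105875 = 0.01334.

0.01334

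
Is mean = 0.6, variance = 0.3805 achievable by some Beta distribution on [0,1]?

No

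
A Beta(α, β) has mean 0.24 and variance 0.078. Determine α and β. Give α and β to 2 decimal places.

α = 0.32, β = 1.02

Write ν = α+β; then α = μν and Var = μ(1−μ)/(ν+1).
ν = μ(1−μ)/Var − 1 = 0.1824/0.078 − 1 = 1.3385.
α = 0.24·1.3385 = 0.32, β = 0.76·1.3385 = 1.02.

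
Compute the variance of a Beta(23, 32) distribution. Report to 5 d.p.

μ = 23/55 = 0.418182; Var = μ(1−μ)/(α+β+1) = 0.2433058/56 = 0.00434.

0.00434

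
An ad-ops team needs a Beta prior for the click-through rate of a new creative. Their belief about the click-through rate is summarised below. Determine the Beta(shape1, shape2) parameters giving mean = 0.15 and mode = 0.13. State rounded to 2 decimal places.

With s = shape1+shape2: μ = shape1/s and mode = (shape1−1)/(s−2). Eliminating shape1 = μs,
μs − 1 = m(s−2) ⇒ s(μ−m) = 1−2m ⇒ s = 0.74/0.02 = 37.0000.
So shape1 = μs = 5.55, shape2 = (1−μ)s = 31.45.

shape1 = 5.55, shape2 = 31.45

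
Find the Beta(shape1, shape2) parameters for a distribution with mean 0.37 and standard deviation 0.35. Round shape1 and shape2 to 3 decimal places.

shape1 = 0.334, shape2 = 0.569

First σ² = 0.1225. Setting shape1 = μn, shape2 = (1−μ)n with n = shape1+shape2,
μ(1−μ)/(n+1) = 0.1225 ⇒ n+1 = 0.2331/0.1225 = 1.9029 ⇒ n = 0.9029.
Hence shape1 = 0.37×0.9029 = 0.334, shape2 = 0.63×0.9029 = 0.569.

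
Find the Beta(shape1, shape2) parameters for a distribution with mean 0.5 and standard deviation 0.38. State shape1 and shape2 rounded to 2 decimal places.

shape1 = 0.37, shape2 = 0.37

σ² = 0.38² = 0.1444.
With s = shape1+shape2, Var = μ(1−μ)/(s+1), so s+1 = (0.5×0.5)/0.1444 = 1.7313 and s = 0.7313.
shape1 = μs = 0.37, shape2 = (1−μ)s = 0.37.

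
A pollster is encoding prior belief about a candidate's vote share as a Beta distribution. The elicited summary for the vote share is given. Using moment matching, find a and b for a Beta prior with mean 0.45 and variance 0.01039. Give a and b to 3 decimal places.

Write ν = a+b; then a = μν and Var = μ(1−μ)/(ν+1).
ν = μ(1−μ)/Var − 1 = 0.2475/0.01039 − 1 = 22.8210.
a = 0.45·22.8210 = 10.269, b = 0.55·22.8210 = 12.552.

a = 10.269, b = 12.552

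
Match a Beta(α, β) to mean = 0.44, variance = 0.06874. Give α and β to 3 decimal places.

Write ν = α+β; then α = μν and Var = μ(1−μ)/(ν+1).
ν = μ(1−μ)/Var − 1 = 0.2464/0.06874 − 1 = 2.5845.
α = 0.44·2.5845 = 1.137, β = 0.56·2.5845 = 1.447.

α = 1.137, β = 1.447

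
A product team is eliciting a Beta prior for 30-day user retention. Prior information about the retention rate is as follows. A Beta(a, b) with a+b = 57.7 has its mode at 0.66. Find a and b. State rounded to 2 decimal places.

Mode = (a−1)/(κ−2) with κ = a+b, so a−1 = 0.66·55.7 = 36.76.
a = 37.76; b = κ − a = 19.94.

a = 37.76, b = 19.94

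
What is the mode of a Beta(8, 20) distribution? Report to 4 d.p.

0.2692

The density x^(α−1)(1−x)^(β−1) is maximised at (α−1)/(α+β−2) = 7/26 = 0.2692.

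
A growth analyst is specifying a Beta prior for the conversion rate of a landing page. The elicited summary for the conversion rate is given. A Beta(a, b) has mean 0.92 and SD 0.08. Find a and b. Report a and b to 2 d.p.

a = 9.66, b = 0.84

First σ² = 0.0064. Setting a = μn, b = (1−μ)n with n = a+b,
μ(1−μ)/(n+1) = 0.0064 ⇒ n+1 = 0.0736/0.0064 = 11.5000 ⇒ n = 10.5000.
Hence a = 0.92×10.5000 = 9.66, b = 0.08×10.5000 = 0.84.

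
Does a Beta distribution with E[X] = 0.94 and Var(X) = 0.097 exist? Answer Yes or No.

A Beta with mean μ has variance μ(1−μ)/(α+β+1) < μ(1−μ).
Here μ(1−μ) = 0.94×0.06 = 0.0564, and 0.097 ≥ 0.0564.

No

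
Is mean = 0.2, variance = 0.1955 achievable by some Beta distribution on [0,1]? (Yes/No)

The Beta variance bound is σ² < μ(1−μ).
Here μ(1−μ) = 0.2×0.8 = 0.16, and 0.1955 ≥ 0.16.

No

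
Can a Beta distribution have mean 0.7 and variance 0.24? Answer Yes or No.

For any Beta, Var(X) < E[X]·(1−E[X]).
Here μ(1−μ) = 0.7×0.3 = 0.21, and 0.24 ≥ 0.21.

No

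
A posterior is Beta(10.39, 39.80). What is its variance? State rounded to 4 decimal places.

μ = 10.39/50.19 = 0.207013; Var = μ(1−μ)/(α+β+1) = 0.1641588/51.19 = 0.0032.

0.0032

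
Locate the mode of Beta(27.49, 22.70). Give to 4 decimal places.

With α,β > 1, mode = (α−1)/(α+β−2) = 26.49/48.19 = 0.5497.

0.5497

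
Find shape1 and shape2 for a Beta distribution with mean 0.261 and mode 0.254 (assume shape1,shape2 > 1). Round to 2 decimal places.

shape1 = 18.34, shape2 = 51.94

Let s = shape1+shape2. Mean gives shape1 = μs = 0.261s; mode gives (shape1−1)/(s−2) = 0.254.
Substituting: 0.261s − 1 = 0.254(s−2) = 0.254s − 0.508, so 0.007s = 0.492 and s = 70.2857.
Then shape1 = 0.261×70.2857 = 18.34 and shape2 = s−shape1 = 51.94.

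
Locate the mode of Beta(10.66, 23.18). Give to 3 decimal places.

0.303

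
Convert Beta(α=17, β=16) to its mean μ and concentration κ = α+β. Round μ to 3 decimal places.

μ = 0.515, κ = 33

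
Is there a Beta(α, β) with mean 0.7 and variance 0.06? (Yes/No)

Yes

A Beta with mean μ has variance μ(1−μ)/(α+β+1) < μ(1−μ).
Here μ(1−μ) = 0.7×0.3 = 0.21, and 0.06 < 0.21.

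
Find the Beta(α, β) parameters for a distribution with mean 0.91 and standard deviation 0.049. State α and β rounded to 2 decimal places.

First σ² = 0.002401. Setting α = μn, β = (1−μ)n with n = α+β,
μ(1−μ)/(n+1) = 0.002401 ⇒ n+1 = 0.0819/0.002401 = 34.1108 ⇒ n = 33.1108.
Hence α = 0.91×33.1108 = 30.13, β = 0.09×33.1108 = 2.98.

α = 30.13, β = 2.98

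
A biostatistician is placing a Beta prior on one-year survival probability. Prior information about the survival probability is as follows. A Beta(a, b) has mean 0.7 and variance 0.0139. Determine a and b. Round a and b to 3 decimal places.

Write ν = a+b; then a = μν and Var = μ(1−μ)/(ν+1).
ν = μ(1−μ)/Var − 1 = 0.21/0.0139 − 1 = 14.1079.
a = 0.7·14.1079 = 9.876, b = 0.3·14.1079 = 4.232.

a = 9.876, b = 4.232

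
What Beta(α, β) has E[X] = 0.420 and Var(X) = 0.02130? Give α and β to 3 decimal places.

α = 4.383, β = 6.053

Let s = α+β. The Beta variance is μ(1−μ)/(s+1).
So s+1 = μ(1−μ)/σ² = (0.420×0.580)/0.02130 = 0.243600/0.02130 = 11.4366, giving s = 10.4366.
Then α = μs = 0.420×10.4366 = 4.383 and β = (1−μ)s = 0.580×10.4366 = 6.053.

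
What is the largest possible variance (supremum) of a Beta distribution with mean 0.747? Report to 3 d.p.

Var = μ(1−μ)/(α+β+1), which approaches μ(1−μ) as α+β → 0.
So the supremum is μ(1−μ) = 0.747×0.253 = 0.189.

0.189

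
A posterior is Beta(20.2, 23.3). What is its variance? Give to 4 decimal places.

0.0056

μ = 20.2/43.5 = 0.464368; Var = μ(1−μ)/(α+β+1) = 0.2487303/44.5 = 0.0056.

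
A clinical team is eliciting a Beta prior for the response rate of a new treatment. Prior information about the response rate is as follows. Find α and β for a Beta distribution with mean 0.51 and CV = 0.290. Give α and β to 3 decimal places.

α = 5.316, β = 5.108

σ = CV·μ = 0.290×0.51 = 0.14790, so σ² = 0.021874.
s+1 = μ(1−μ)/σ² = 0.2499/0.021874 = 11.4243, so s = α+β = 10.4243.
α = μs = 5.316, β = (1−μ)s = 5.108.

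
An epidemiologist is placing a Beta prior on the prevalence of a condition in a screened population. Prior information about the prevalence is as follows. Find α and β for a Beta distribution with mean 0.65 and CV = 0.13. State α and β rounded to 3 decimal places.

α = 20.060, β = 10.802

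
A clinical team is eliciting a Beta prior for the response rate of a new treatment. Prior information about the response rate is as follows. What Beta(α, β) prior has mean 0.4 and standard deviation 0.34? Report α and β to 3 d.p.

First σ² = 0.1156. Setting α = μn, β = (1−μ)n with n = α+β,
μ(1−μ)/(n+1) = 0.1156 ⇒ n+1 = 0.24/0.1156 = 2.0761 ⇒ n = 1.0761.
Hence α = 0.4×1.0761 = 0.430, β = 0.6×1.0761 = 0.646.

α = 0.430, β = 0.646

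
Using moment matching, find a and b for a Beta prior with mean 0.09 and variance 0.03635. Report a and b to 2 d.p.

Let s = a+b. The Beta variance is μ(1−μ)/(s+1).
So s+1 = μ(1−μ)/σ² = (0.09×0.91)/0.03635 = 0.0819/0.03635 = 2.2531, giving s = 1.2531.
Then a = μs = 0.09×1.2531 = 0.11 and b = (1−μ)s = 0.91×1.2531 = 1.14.

a = 0.11, b = 1.14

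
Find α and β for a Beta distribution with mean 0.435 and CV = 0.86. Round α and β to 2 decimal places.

α = 0.33, β = 0.43

σ = CV·μ = 0.86×0.435 = 0.37410, so σ² = 0.139951.
s+1 = μ(1−μ)/σ² = 0.245775/0.139951 = 1.7562, so s = α+β = 0.7562.
α = μs = 0.33, β = (1−μ)s = 0.43.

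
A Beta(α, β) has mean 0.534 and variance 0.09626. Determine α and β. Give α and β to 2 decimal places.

Let s = α+β. The Beta variance is μ(1−μ)/(s+1).
So s+1 = μ(1−μ)/σ² = (0.534×0.466)/0.09626 = 0.248844/0.09626 = 2.5851, giving s = 1.5851.
Then α = μs = 0.534×1.5851 = 0.85 and β = (1−μ)s = 0.466×1.5851 = 0.74.

α = 0.85, β = 0.74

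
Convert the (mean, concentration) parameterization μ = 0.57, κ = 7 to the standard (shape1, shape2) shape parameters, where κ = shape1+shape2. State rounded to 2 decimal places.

Split κ in proportion μ : (1−μ): shape1 = 0.57·7 = 3.99, shape2 = 7 − 3.99 = 3.01.

shape1 = 3.99, shape2 = 3.01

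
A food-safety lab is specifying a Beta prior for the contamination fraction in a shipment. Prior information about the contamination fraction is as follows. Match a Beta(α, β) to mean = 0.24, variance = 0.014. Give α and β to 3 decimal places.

α = 2.887, β = 9.142

Let s = α+β. The Beta variance is μ(1−μ)/(s+1).
So s+1 = μ(1−μ)/σ² = (0.24×0.76)/0.014 = 0.1824/0.014 = 13.0286, giving s = 12.0286.
Then α = μs = 0.24×12.0286 = 2.887 and β = (1−μ)s = 0.76×12.0286 = 9.142.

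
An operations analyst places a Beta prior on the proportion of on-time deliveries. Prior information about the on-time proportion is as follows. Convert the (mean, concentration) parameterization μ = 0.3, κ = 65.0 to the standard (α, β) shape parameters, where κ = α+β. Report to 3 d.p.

α = 19.500, β = 45.500

α = μκ = 0.3×65.0 = 19.500 and β = (1−μ)κ = 0.7×65.0 = 45.500.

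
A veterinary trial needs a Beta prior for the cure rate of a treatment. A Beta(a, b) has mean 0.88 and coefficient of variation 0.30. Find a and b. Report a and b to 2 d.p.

σ = CV·μ = 0.30×0.88 = 0.26400, so σ² = 0.069696.
s+1 = μ(1−μ)/σ² = 0.1056/0.069696 = 1.5152, so s = a+b = 0.5152.
a = μs = 0.45, b = (1−μ)s = 0.06.

a = 0.45, b = 0.06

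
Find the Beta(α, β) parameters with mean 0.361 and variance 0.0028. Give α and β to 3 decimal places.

By moment matching, α+β = μ(1−μ)/σ² − 1 = (0.361·0.639)/0.0028 − 1 = 82.3854 − 1 = 81.3854.
Since α/(α+β) = μ, α = 0.361·81.3854 = 29.380 and β = 0.639·81.3854 = 52.005.

α = 29.380, β = 52.005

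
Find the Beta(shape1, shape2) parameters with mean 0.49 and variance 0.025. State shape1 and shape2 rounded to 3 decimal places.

shape1 = 4.408, shape2 = 4.588

Write ν = shape1+shape2; then shape1 = μν and Var = μ(1−μ)/(ν+1).
ν = μ(1−μ)/Var − 1 = 0.2499/0.025 − 1 = 8.9960.
shape1 = 0.49·8.9960 = 4.408, shape2 = 0.51·8.9960 = 4.588.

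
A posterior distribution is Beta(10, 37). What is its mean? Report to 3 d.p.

0.213

The Beta mean is α/(α+β) = 10/(10+37) = 0.213.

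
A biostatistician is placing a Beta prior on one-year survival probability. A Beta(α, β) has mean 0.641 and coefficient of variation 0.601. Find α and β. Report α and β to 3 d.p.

α = 0.353, β = 0.198

σ = CV·μ = 0.601×0.641 = 0.38524, so σ² = 0.148411.
s+1 = μ(1−μ)/σ² = 0.230119/0.148411 = 1.5506, so s = α+β = 0.5506.
α = μs = 0.353, β = (1−μ)s = 0.198.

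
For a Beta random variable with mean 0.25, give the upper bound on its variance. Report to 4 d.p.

0.1875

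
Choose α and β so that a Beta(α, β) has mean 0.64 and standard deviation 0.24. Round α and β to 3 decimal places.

Variance = 0.24² = 0.0576. The moment-matching identity α+β = μ(1−μ)/Var − 1 gives
α+β = 0.2304/0.0576 − 1 = 3.0000, so α = μ·3.0000 = 1.920 and β = (1−μ)·3.0000 = 1.080.

α = 1.920, β = 1.080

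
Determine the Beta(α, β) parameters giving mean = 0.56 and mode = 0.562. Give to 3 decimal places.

Let s = α+β. Mean gives α = μs = 0.56s; mode gives (α−1)/(s−2) = 0.562.
Substituting: 0.56s − 1 = 0.562(s−2) = 0.562s − 1.124, so -0.002s = -0.124 and s = 62.0000.
Then α = 0.56×62.0000 = 34.720 and β = s−α = 27.280.

α = 34.720, β = 27.280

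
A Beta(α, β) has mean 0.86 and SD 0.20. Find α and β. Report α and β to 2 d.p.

First σ² = 0.0400. Setting α = μn, β = (1−μ)n with n = α+β,
μ(1−μ)/(n+1) = 0.0400 ⇒ n+1 = 0.1204/0.0400 = 3.0100 ⇒ n = 2.0100.
Hence α = 0.86×2.0100 = 1.73, β = 0.14×2.0100 = 0.28.

α = 1.73, β = 0.28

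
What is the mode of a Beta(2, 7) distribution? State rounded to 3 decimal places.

The density x^(α−1)(1−x)^(β−1) is maximised at (α−1)/(α+β−2) = 1/7 = 0.143.

0.143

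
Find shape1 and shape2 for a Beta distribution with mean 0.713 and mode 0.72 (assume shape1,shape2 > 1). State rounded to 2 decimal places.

shape1 = 44.82, shape2 = 18.04

Let s = shape1+shape2. Mean gives shape1 = μs = 0.713s; mode gives (shape1−1)/(s−2) = 0.72.
Substituting: 0.713s − 1 = 0.72(s−2) = 0.72s − 1.44, so -0.007s = -0.44 and s = 62.8571.
Then shape1 = 0.713×62.8571 = 44.82 and shape2 = s−shape1 = 18.04.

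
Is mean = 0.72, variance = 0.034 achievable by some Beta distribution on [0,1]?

Yes

A Beta with mean μ has variance μ(1−μ)/(α+β+1) < μ(1−μ).
Here μ(1−μ) = 0.72×0.28 = 0.2016, and 0.034 < 0.2016.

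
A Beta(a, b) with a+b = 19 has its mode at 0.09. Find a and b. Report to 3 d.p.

a = 2.530, b = 16.470

For a,b>1 the mode is (a−1)/(a+b−2), so a = mode·(κ−2)+1 = 0.09×17+1 = 2.530.
And b = (1−mode)·(κ−2)+1 = 0.91×17+1 = 16.470.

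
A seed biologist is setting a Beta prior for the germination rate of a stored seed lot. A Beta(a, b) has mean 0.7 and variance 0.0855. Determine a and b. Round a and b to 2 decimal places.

a = 1.02, b = 0.44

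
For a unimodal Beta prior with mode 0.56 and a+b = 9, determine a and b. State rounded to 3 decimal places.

a = 4.920, b = 4.080

Mode = (a−1)/(κ−2) with κ = a+b, so a−1 = 0.56·7 = 3.920.
a = 4.920; b = κ − a = 4.080.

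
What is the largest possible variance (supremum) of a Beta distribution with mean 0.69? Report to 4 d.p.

0.2139

For fixed mean μ the Beta variance is μ(1−μ)/(α+β+1), increasing as α+β decreases.
Its least upper bound (not attained) is μ(1−μ) = 0.69·0.31 = 0.2139.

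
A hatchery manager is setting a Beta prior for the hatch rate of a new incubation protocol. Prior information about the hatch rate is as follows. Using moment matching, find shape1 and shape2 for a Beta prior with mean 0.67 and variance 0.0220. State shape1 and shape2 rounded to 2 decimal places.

shape1 = 6.06, shape2 = 2.99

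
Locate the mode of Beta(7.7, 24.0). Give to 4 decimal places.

0.2256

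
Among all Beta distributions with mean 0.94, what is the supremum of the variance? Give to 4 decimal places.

0.0564

For fixed mean μ the Beta variance is μ(1−μ)/(α+β+1), increasing as α+β decreases.
Its least upper bound (not attained) is μ(1−μ) = 0.94·0.06 = 0.0564.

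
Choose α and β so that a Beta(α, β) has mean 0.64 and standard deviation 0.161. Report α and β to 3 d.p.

σ² = 0.161² = 0.025921.
With s = α+β, Var = μ(1−μ)/(s+1), so s+1 = (0.64×0.36)/0.025921 = 8.8885 and s = 7.8885.
α = μs = 5.049, β = (1−μ)s = 2.840.

α = 5.049, β = 2.840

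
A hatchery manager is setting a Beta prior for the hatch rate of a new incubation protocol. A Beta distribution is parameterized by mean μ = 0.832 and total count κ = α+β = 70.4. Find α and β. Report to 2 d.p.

α = 58.57, β = 11.83

α = μκ = 0.832×70.4 = 58.57 and β = (1−μ)κ = 0.168×70.4 = 11.83.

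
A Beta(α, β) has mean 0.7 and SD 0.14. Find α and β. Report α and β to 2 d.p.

σ² = 0.14² = 0.0196.
With s = α+β, Var = μ(1−μ)/(s+1), so s+1 = (0.7×0.3)/0.0196 = 10.7143 and s = 9.7143.
α = μs = 6.80, β = (1−μ)s = 2.91.

α = 6.80, β = 2.91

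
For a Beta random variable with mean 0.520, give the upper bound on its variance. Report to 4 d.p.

For fixed mean μ the Beta variance is μ(1−μ)/(α+β+1), increasing as α+β decreases.
Its least upper bound (not attained) is μ(1−μ) = 0.520·0.480 = 0.2496.

0.2496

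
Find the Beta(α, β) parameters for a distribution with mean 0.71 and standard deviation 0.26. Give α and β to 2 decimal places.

α = 1.45, β = 0.59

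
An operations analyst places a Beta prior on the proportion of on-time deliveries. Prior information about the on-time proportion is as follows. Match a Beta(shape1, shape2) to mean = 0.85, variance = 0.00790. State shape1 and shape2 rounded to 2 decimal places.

shape1 = 12.87, shape2 = 2.27

Write ν = shape1+shape2; then shape1 = μν and Var = μ(1−μ)/(ν+1).
ν = μ(1−μ)/Var − 1 = 0.1275/0.00790 − 1 = 15.1392.
shape1 = 0.85·15.1392 = 12.87, shape2 = 0.15·15.1392 = 2.27.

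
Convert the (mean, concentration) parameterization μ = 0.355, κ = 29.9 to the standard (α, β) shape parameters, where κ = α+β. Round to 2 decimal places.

α = 10.61, β = 19.29

α = μκ = 0.355×29.9 = 10.61 and β = (1−μ)κ = 0.645×29.9 = 19.29.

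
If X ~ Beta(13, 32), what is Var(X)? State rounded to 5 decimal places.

μ = 13/45 = 0.288889; Var = μ(1−μ)/(α+β+1) = 0.2054321/46 = 0.00447.

0.00447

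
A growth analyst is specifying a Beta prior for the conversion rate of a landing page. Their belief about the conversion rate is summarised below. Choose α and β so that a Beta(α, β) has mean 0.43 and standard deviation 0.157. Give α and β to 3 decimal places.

Variance = 0.157² = 0.024649. The moment-matching identity α+β = μ(1−μ)/Var − 1 gives
α+β = 0.2451/0.024649 − 1 = 8.9436, so α = μ·8.9436 = 3.846 and β = (1−μ)·8.9436 = 5.098.

α = 3.846, β = 5.098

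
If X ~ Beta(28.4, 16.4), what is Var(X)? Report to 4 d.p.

0.0051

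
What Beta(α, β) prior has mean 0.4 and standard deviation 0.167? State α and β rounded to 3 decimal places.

α = 3.042, β = 4.563

Variance = 0.167² = 0.027889. The moment-matching identity α+β = μ(1−μ)/Var − 1 gives
α+β = 0.24/0.027889 − 1 = 7.6055, so α = μ·7.6055 = 3.042 and β = (1−μ)·7.6055 = 4.563.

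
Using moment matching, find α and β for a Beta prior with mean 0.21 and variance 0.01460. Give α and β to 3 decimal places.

Let s = α+β. The Beta variance is μ(1−μ)/(s+1).
So s+1 = μ(1−μ)/σ² = (0.21×0.79)/0.01460 = 0.1659/0.01460 = 11.3630, giving s = 10.3630.
Then α = μs = 0.21×10.3630 = 2.176 and β = (1−μ)s = 0.79×10.3630 = 8.187.

α = 2.176, β = 8.187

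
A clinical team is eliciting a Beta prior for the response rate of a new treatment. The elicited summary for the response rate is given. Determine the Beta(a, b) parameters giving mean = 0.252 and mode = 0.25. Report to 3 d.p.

a = 63.000, b = 187.000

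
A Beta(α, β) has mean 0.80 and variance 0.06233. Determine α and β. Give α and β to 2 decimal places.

α = 1.25, β = 0.31

Let s = α+β. The Beta variance is μ(1−μ)/(s+1).
So s+1 = μ(1−μ)/σ² = (0.80×0.20)/0.06233 = 0.1600/0.06233 = 2.5670, giving s = 1.5670.
Then α = μs = 0.80×1.5670 = 1.25 and β = (1−μ)s = 0.20×1.5670 = 0.31.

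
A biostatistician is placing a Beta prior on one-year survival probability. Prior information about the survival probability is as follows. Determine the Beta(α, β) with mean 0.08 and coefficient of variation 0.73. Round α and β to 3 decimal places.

σ = CV·μ = 0.73×0.08 = 0.05840, so σ² = 0.003411.
s+1 = μ(1−μ)/σ² = 0.0736/0.003411 = 21.5800, so s = α+β = 20.5800.
α = μs = 1.646, β = (1−μ)s = 18.934.

α = 1.646, β = 18.934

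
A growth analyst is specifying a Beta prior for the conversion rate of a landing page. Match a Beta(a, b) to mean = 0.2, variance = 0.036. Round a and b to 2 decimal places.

a = 0.69, b = 2.76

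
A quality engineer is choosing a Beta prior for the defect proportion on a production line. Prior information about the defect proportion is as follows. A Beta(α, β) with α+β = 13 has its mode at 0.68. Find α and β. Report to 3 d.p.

α = 8.480, β = 4.520

Mode = (α−1)/(κ−2) with κ = α+β, so α−1 = 0.68·11 = 7.480.
α = 8.480; β = κ − α = 4.520.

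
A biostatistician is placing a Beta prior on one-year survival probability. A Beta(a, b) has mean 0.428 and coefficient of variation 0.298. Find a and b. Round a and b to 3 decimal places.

σ = CV·μ = 0.298×0.428 = 0.12754, so σ² = 0.016267.
s+1 = μ(1−μ)/σ² = 0.244816/0.016267 = 15.0494, so s = a+b = 14.0494.
a = μs = 6.013, b = (1−μ)s = 8.036.

a = 6.013, b = 8.036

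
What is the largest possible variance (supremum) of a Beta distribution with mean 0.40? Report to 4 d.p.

For fixed mean μ the Beta variance is μ(1−μ)/(α+β+1), increasing as α+β decreases.
Its least upper bound (not attained) is μ(1−μ) = 0.40·0.60 = 0.2400.

0.2400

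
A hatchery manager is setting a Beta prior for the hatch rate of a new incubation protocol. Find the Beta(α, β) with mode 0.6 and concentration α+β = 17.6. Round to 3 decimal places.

Since the density peak of Beta(α,β) is at (α−1)/(α+β−2),
α = 1 + 0.6(17.6−2) = 10.360 and β = 17.6 − 10.360 = 7.240.

α = 10.360, β = 7.240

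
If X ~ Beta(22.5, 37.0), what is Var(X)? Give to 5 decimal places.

Var = αβ/[(α+β)²(α+β+1)] = (22.5×37.0)/(59.5²×60.5) = 832.50/214185.125 = 0.00389.

0.00389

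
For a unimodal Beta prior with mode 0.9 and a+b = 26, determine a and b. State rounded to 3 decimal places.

Mode = (a−1)/(κ−2) with κ = a+b, so a−1 = 0.9·24 = 21.600.
a = 22.600; b = κ − a = 3.400.

a = 22.600, b = 3.400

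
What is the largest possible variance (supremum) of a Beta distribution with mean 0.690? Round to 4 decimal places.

0.2139

Var = μ(1−μ)/(α+β+1), which approaches μ(1−μ) as α+β → 0.
So the supremum is μ(1−μ) = 0.690×0.310 = 0.2139.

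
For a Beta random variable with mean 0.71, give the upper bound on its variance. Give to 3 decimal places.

Var = μ(1−μ)/(α+β+1), which approaches μ(1−μ) as α+β → 0.
So the supremum is μ(1−μ) = 0.71×0.29 = 0.206.

0.206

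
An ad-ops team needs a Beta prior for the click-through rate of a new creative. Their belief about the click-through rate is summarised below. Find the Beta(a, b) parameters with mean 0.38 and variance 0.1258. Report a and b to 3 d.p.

a = 0.332, b = 0.541

By moment matching, a+b = μ(1−μ)/σ² − 1 = (0.38·0.62)/0.1258 − 1 = 1.8728 − 1 = 0.8728.
Since a/(a+b) = μ, a = 0.38·0.8728 = 0.332 and b = 0.62·0.8728 = 0.541.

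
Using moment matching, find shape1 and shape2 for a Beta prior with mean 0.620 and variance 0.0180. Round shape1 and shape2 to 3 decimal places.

shape1 = 7.495, shape2 = 4.594

Write ν = shape1+shape2; then shape1 = μν and Var = μ(1−μ)/(ν+1).
ν = μ(1−μ)/Var − 1 = 0.235600/0.0180 − 1 = 12.0889.
shape1 = 0.620·12.0889 = 7.495, shape2 = 0.380·12.0889 = 4.594.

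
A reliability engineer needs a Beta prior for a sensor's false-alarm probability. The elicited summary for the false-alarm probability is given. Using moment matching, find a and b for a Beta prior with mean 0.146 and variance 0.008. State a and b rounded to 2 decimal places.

a = 2.13, b = 12.46

Write ν = a+b; then a = μν and Var = μ(1−μ)/(ν+1).
ν = μ(1−μ)/Var − 1 = 0.124684/0.008 − 1 = 14.5855.
a = 0.146·14.5855 = 2.13, b = 0.854·14.5855 = 12.46.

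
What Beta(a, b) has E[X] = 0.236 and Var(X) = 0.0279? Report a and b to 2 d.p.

Write ν = a+b; then a = μν and Var = μ(1−μ)/(ν+1).
ν = μ(1−μ)/Var − 1 = 0.180304/0.0279 − 1 = 5.4625.
a = 0.236·5.4625 = 1.29, b = 0.764·5.4625 = 4.17.

a = 1.29, b = 4.17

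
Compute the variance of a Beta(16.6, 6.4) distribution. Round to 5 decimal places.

Var = αβ/[(α+β)²(α+β+1)] = (16.6×6.4)/(23.0²×24.0) = 106.24/12696.000 = 0.00837.

0.00837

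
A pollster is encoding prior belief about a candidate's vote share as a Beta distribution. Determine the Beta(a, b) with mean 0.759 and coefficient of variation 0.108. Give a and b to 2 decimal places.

Var = (CV·μ)² = (0.108×0.759)² = 0.006719.
a+b = μ(1−μ)/Var − 1 = 0.182919/0.006719 − 1 = 26.2225.
Thus a = 0.759·26.2225 = 19.90 and b = 0.241·26.2225 = 6.32.

a = 19.90, b = 6.32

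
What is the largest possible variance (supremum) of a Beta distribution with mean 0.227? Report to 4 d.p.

0.1755

Var = μ(1−μ)/(α+β+1), which approaches μ(1−μ) as α+β → 0.
So the supremum is μ(1−μ) = 0.227×0.773 = 0.1755.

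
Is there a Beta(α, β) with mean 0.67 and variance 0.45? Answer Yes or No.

No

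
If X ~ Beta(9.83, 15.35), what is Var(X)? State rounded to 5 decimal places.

Var = αβ/[(α+β)²(α+β+1)] = (9.83×15.35)/(25.18²×26.18) = 150.8905/16598.968232 = 0.00909.

0.00909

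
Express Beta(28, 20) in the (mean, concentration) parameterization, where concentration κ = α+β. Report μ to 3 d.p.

μ = 0.583, κ = 48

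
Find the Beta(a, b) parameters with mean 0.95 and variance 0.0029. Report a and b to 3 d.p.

a = 14.610, b = 0.769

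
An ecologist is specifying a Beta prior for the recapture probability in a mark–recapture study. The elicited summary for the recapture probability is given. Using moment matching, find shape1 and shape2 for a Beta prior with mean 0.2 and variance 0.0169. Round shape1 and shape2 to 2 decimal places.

shape1 = 1.69, shape2 = 6.77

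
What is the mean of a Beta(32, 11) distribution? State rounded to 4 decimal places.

0.7442

E[X] = α/(α+β) = 32/43 = 0.7442.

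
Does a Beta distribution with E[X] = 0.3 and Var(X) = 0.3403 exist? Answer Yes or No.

No

For any Beta, Var(X) < E[X]·(1−E[X]).
Here μ(1−μ) = 0.3×0.7 = 0.21, and 0.3403 ≥ 0.21.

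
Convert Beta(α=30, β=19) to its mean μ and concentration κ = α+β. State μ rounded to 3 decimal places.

μ = 0.612, κ = 49

κ = α+β = 30+19 = 49; μ = α/κ = 30/49 = 0.612.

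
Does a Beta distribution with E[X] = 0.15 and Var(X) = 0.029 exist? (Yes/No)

Yes

A Beta with mean μ has variance μ(1−μ)/(α+β+1) < μ(1−μ).
Here μ(1−μ) = 0.15×0.85 = 0.1275, and 0.029 < 0.1275.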